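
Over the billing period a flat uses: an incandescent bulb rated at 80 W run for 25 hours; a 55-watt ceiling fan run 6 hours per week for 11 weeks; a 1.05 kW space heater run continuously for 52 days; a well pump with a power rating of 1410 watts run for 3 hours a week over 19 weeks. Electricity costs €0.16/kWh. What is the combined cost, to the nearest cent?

€223.42

incandescent bulb: 0.08 kW × 25 h = 2 kWh
ceiling fan: Runtime = 6 h/week × 11 weeks = 66 h
ceiling fan: 0.055 kW × 66 h = 3.63 kWh
space heater: Runtime = 24 h × 52 = 1248 h
space heater: 1.05 kW × 1248 h = 1310.4 kWh
well pump: Runtime = 3 h/week × 19 weeks = 57 h
well pump: 1.41 kW × 57 h = 80.37 kWh
Total energy = 1396.4 kWh
Cost = 1396.4 × €0.16 = €223.42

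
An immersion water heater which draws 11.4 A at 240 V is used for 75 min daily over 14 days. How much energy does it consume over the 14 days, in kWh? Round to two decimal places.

Power = 11.4 A × 240 V = 2736 W = 2.736 kW
Runtime = 75 min × 14 = 1050 min = 17.5 h
Energy = 2.736 kW × 17.5 h = 47.88 kWh

47.88 kWh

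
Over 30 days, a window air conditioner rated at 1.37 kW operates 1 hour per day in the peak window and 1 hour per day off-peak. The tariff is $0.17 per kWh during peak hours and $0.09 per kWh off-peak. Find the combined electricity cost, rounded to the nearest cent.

Peak energy = 1.37 kW × 1 h × 30 = 41.1 kWh
Off-peak energy = 1.37 kW × 1 h × 30 = 41.1 kWh
Cost = 41.1 × $0.17 + 41.1 × $0.09 = $6.987 + $3.699 = $10.69

$10.69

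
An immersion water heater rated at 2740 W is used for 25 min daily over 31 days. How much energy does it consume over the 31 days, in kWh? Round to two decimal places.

35.39 kWh

Runtime = 25 min × 31 = 775 min = 12.916666… h
Energy = 2.74 kW × 12.916666… h = 35.391666… kWh ≈ 35.39 kWh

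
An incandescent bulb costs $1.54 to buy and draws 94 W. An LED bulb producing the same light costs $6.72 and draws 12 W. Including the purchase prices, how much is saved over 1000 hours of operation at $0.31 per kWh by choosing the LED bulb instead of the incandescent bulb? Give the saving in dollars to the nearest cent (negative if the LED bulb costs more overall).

$20.24

incandescent bulb: $1.54 + (94/1000) kW × 1000 h × $0.31 = $1.54 + $29.14 = $30.68
LED bulb: $6.72 + (12/1000) kW × 1000 h × $0.31 = $6.72 + $3.72 = $10.44
Saving = $30.68 − $10.44 = $20.24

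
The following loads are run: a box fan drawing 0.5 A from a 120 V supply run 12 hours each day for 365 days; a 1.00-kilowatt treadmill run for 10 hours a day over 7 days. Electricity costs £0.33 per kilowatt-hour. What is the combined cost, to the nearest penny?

£109.82

box fan: Power = 0.5 A × 120 V = 60 W = 0.06 kW
box fan: Runtime = 12 h/day × 365 days = 4380 h
box fan: 0.06 kW × 4380 h = 262.8 kWh
treadmill: Runtime = 10 h/day × 7 days = 70 h
treadmill: 1 kW × 70 h = 70 kWh
Total energy = 332.8 kWh
Cost = 332.8 × £0.33 = £109.82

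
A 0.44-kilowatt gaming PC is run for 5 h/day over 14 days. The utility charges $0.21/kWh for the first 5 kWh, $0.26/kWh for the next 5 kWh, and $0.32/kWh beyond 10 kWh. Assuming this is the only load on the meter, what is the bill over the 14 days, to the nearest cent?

$9.01

Runtime = 5 h/day × 14 days = 70 h
Energy = 0.44 kW × 70 h = 30.8 kWh
Tier 1 (0–5 kWh): 5 × $0.21 = $1.05
Tier 2 (5–10 kWh): 5 × $0.26 = $1.3
Above 10 kWh: 20.8 × $0.32 = $6.656
Bill = $9.01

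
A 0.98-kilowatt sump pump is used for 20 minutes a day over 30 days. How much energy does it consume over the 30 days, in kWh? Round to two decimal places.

9.80 kWh

Runtime = 20 min × 30 = 600 min = 10 h
Energy = 0.98 kW × 10 h = 9.8 kWh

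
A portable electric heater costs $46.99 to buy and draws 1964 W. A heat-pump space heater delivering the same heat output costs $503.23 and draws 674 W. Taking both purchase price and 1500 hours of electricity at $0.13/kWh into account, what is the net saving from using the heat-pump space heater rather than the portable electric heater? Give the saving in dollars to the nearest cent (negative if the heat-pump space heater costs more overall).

portable electric heater: $46.99 + (1964/1000) kW × 1500 h × $0.13 = $46.99 + $382.98 = $429.97
heat-pump space heater: $503.23 + (674/1000) kW × 1500 h × $0.13 = $503.23 + $131.43 = $634.66
Saving = $429.97 − $634.66 = −$204.69

-$204.69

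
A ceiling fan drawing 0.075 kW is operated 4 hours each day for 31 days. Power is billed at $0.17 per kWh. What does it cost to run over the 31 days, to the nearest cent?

Runtime = 4 h/day × 31 days = 124 h
Energy = 0.075 kW × 124 h = 9.3 kWh
Cost = 9.3 kWh × $0.17/kWh = $1.58

$1.58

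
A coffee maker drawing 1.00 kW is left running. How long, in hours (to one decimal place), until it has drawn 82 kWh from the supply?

82.0 h

Hours = 82 kWh ÷ 1 kW = 82.0 h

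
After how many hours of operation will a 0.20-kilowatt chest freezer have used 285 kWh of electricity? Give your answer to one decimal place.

1425.0 h

Hours = 285 kWh ÷ 0.2 kW = 1425.0 h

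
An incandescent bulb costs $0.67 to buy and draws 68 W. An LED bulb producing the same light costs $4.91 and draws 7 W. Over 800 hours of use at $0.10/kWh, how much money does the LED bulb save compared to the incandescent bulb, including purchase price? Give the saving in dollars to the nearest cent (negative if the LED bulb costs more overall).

$0.64

incandescent bulb: $0.67 + (68/1000) kW × 800 h × $0.10 = $0.67 + $5.44 = $6.11
LED bulb: $4.91 + (7/1000) kW × 800 h × $0.10 = $4.91 + $0.56 = $5.47
Saving = $6.11 − $5.47 = $0.64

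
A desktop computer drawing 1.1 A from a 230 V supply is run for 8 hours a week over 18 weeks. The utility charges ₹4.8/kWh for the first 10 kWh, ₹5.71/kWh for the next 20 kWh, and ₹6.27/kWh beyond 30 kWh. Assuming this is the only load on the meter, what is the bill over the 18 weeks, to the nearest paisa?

₹202.53

Power = 1.1 A × 230 V = 253 W = 0.253 kW
Runtime = 8 h/week × 18 weeks = 144 h
Energy = 0.253 kW × 144 h = 36.432 kWh
Tier 1 (0–10 kWh): 10 × ₹4.8 = ₹48
Tier 2 (10–30 kWh): 20 × ₹5.71 = ₹114.2
Above 30 kWh: 6.432 × ₹6.27 = ₹40.32864
Bill = ₹202.53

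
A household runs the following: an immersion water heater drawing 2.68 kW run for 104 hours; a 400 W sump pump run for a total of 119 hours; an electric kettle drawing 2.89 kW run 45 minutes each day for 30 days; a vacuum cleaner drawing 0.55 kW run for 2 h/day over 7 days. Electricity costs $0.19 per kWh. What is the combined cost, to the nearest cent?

immersion water heater: 2.68 kW × 104 h = 278.72 kWh
sump pump: 0.4 kW × 119 h = 47.6 kWh
electric kettle: Runtime = 45 min × 30 = 1350 min = 22.5 h
electric kettle: 2.89 kW × 22.5 h = 65.025 kWh
vacuum cleaner: Runtime = 2 h/day × 7 days = 14 h
vacuum cleaner: 0.55 kW × 14 h = 7.7 kWh
Total energy = 399.045 kWh
Cost = 399.045 × $0.19 = $75.82

$75.82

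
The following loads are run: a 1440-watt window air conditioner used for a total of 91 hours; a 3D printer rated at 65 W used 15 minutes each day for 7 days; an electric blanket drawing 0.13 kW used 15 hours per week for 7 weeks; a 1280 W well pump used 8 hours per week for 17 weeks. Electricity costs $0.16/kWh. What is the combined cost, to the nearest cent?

window air conditioner: 1.44 kW × 91 h = 131.04 kWh
3D printer: Runtime = 15 min × 7 = 105 min = 1.75 h
3D printer: 0.065 kW × 1.75 h = 0.11375 kWh
electric blanket: Runtime = 15 h/week × 7 weeks = 105 h
electric blanket: 0.13 kW × 105 h = 13.65 kWh
well pump: Runtime = 8 h/week × 17 weeks = 136 h
well pump: 1.28 kW × 136 h = 174.08 kWh
Total energy = 318.88375 kWh
Cost = 318.88375 × $0.16 = $51.02

$51.02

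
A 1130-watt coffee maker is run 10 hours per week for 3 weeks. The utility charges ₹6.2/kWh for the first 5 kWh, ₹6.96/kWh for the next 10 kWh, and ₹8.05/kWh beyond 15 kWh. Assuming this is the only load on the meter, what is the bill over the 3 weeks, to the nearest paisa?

Runtime = 10 h/week × 3 weeks = 30 h
Energy = 1.13 kW × 30 h = 33.9 kWh
Tier 1 (0–5 kWh): 5 × ₹6.2 = ₹31
Tier 2 (5–15 kWh): 10 × ₹6.96 = ₹69.6
Above 15 kWh: 18.9 × ₹8.05 = ₹152.145
Bill = ₹252.75

₹252.75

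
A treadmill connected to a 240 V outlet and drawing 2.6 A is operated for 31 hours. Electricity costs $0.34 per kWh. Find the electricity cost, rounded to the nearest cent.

$6.58

Power = 2.6 A × 240 V = 624 W = 0.624 kW
Energy = 0.624 kW × 31 h = 19.344 kWh
Cost = 19.344 kWh × $0.34/kWh = $6.58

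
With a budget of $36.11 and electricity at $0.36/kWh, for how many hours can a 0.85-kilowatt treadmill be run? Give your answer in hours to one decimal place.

118.0 h

Energy available = $36.11 ÷ $0.36/kWh = 100.3056 kWh
Hours = 100.3056 kWh ÷ 0.85 kW = 118.0 h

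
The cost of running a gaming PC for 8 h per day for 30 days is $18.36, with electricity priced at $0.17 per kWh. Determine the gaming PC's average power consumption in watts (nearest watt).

450 W

Energy = $18.36 ÷ $0.17/kWh = 108 kWh
Runtime = 8 h/day × 30 days = 240 h
Power = 108 kWh ÷ 240 h = 0.45 kW = 450 W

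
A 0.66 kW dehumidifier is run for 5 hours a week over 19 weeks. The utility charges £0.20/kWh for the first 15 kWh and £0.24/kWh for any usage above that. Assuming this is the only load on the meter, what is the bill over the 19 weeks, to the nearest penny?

£14.45

Runtime = 5 h/week × 19 weeks = 95 h
Energy = 0.66 kW × 95 h = 62.7 kWh
Tier 1 (0–15 kWh): 15 × £0.20 = £3
Above 15 kWh: 47.7 × £0.24 = £11.448
Bill = £14.45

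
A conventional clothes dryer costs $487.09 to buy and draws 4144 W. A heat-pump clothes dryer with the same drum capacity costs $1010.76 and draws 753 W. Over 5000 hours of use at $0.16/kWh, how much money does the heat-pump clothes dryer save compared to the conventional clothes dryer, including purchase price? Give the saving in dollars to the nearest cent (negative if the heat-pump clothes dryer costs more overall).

$2189.13

conventional clothes dryer: $487.09 + (4144/1000) kW × 5000 h × $0.16 = $487.09 + $3315.2 = $3802.29
heat-pump clothes dryer: $1010.76 + (753/1000) kW × 5000 h × $0.16 = $1010.76 + $602.4 = $1613.16
Saving = $3802.29 − $1613.16 = $2189.13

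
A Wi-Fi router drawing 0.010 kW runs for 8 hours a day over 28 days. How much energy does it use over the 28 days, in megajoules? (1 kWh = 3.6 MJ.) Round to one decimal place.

8.1 MJ

Runtime = 8 h/day × 28 days = 224 h
Energy = 0.01 kW × 224 h = 2.24 kWh
= 2.24 × 3.6 MJ = 8.1 MJ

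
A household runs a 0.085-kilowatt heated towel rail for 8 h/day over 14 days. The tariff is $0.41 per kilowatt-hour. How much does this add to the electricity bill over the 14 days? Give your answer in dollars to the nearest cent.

$3.90

Runtime = 8 h/day × 14 days = 112 h
Energy = 0.085 kW × 112 h = 9.52 kWh
Cost = 9.52 kWh × $0.41/kWh = $3.90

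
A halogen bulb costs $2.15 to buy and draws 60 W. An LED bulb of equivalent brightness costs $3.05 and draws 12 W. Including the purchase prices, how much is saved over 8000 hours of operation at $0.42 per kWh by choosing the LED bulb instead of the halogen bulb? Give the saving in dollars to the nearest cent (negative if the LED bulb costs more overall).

$160.38

halogen bulb: $2.15 + (60/1000) kW × 8000 h × $0.42 = $2.15 + $201.6 = $203.75
LED bulb: $3.05 + (12/1000) kW × 8000 h × $0.42 = $3.05 + $40.32 = $43.37
Saving = $203.75 − $43.37 = $160.38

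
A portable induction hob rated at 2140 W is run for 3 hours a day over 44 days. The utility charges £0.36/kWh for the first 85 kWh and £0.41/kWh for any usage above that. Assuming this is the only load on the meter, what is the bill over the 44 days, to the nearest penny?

Runtime = 3 h/day × 44 days = 132 h
Energy = 2.14 kW × 132 h = 282.48 kWh
Tier 1 (0–85 kWh): 85 × £0.36 = £30.6
Above 85 kWh: 197.48 × £0.41 = £80.9668
Bill = £111.57

£111.57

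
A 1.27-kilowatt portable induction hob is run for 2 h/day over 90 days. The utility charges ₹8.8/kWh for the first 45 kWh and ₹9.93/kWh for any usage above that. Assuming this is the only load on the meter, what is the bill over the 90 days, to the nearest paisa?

Runtime = 2 h/day × 90 days = 180 h
Energy = 1.27 kW × 180 h = 228.6 kWh
Tier 1 (0–45 kWh): 45 × ₹8.8 = ₹396
Above 45 kWh: 183.6 × ₹9.93 = ₹1823.148
Bill = ₹2219.15

₹2219.15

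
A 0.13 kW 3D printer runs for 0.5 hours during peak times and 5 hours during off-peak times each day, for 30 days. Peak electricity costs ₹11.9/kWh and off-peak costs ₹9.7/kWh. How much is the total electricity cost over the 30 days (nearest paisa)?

Peak energy = 0.13 kW × 0.5 h × 30 = 1.95 kWh
Off-peak energy = 0.13 kW × 5 h × 30 = 19.5 kWh
Cost = 1.95 × ₹11.9 + 19.5 × ₹9.7 = ₹23.205 + ₹189.15 = ₹212.36

₹212.36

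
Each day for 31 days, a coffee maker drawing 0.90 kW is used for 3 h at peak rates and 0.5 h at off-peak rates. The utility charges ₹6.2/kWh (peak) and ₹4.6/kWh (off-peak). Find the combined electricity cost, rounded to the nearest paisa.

₹583.11

Peak energy = 0.9 kW × 3 h × 31 = 83.7 kWh
Off-peak energy = 0.9 kW × 0.5 h × 31 = 13.95 kWh
Cost = 83.7 × ₹6.2 + 13.95 × ₹4.6 = ₹518.94 + ₹64.17 = ₹583.11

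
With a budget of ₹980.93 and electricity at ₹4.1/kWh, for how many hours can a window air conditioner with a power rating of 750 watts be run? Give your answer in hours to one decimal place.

319.0 h

Energy available = ₹980.93 ÷ ₹4.1/kWh = 239.2512 kWh
Hours = 239.2512 kWh ÷ 0.75 kW = 319.0 h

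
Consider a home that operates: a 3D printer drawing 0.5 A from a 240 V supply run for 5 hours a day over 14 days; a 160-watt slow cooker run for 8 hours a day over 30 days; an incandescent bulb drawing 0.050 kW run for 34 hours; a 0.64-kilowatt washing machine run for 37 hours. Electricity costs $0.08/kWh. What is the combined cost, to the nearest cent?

$5.77

3D printer: Power = 0.5 A × 240 V = 120 W = 0.12 kW
3D printer: Runtime = 5 h/day × 14 days = 70 h
3D printer: 0.12 kW × 70 h = 8.4 kWh
slow cooker: Runtime = 8 h/day × 30 days = 240 h
slow cooker: 0.16 kW × 240 h = 38.4 kWh
incandescent bulb: 0.05 kW × 34 h = 1.7 kWh
washing machine: 0.64 kW × 37 h = 23.68 kWh
Total energy = 72.18 kWh
Cost = 72.18 × $0.08 = $5.77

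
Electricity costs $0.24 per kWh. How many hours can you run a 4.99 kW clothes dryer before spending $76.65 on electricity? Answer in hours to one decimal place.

Energy available = $76.65 ÷ $0.24/kWh = 319.375 kWh
Hours = 319.375 kWh ÷ 4.99 kW = 64.0 h

64.0 h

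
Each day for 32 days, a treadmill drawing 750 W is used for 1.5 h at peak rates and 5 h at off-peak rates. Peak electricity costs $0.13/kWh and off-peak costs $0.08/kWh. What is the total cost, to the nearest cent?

$14.28

Peak energy = 0.75 kW × 1.5 h × 32 = 36 kWh
Off-peak energy = 0.75 kW × 5 h × 32 = 120 kWh
Cost = 36 × $0.13 + 120 × $0.08 = $4.68 + $9.6 = $14.28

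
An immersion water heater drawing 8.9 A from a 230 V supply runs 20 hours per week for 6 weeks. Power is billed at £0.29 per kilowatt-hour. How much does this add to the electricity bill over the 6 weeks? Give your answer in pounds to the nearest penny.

Power = 8.9 A × 230 V = 2047 W = 2.047 kW
Runtime = 20 h/week × 6 weeks = 120 h
Energy = 2.047 kW × 120 h = 245.64 kWh
Cost = 245.64 kWh × £0.29/kWh = £71.24

£71.24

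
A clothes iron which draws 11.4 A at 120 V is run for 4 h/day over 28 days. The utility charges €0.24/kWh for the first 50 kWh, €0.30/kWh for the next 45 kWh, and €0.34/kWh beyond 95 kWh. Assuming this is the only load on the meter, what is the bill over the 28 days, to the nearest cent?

€45.29

Power = 11.4 A × 120 V = 1368 W = 1.368 kW
Runtime = 4 h/day × 28 days = 112 h
Energy = 1.368 kW × 112 h = 153.216 kWh
Tier 1 (0–50 kWh): 50 × €0.24 = €12
Tier 2 (50–95 kWh): 45 × €0.30 = €13.5
Above 95 kWh: 58.216 × €0.34 = €19.79344
Bill = €45.29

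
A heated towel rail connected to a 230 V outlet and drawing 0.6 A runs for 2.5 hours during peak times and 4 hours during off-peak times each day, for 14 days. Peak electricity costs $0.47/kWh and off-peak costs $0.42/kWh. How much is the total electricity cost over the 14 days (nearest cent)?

Power = 0.6 A × 230 V = 138 W = 0.138 kW
Peak energy = 0.138 kW × 2.5 h × 14 = 4.83 kWh
Off-peak energy = 0.138 kW × 4 h × 14 = 7.728 kWh
Cost = 4.83 × $0.47 + 7.728 × $0.42 = $2.2701 + $3.24576 = $5.52

$5.52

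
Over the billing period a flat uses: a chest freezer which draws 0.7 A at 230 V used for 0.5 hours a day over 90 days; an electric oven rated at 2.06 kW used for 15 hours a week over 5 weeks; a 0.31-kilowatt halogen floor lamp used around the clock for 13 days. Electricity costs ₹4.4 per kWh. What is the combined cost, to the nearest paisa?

₹1137.25

chest freezer: Power = 0.7 A × 230 V = 161 W = 0.161 kW
chest freezer: Runtime = 0.5 h/day × 90 days = 45 h
chest freezer: 0.161 kW × 45 h = 7.245 kWh
electric oven: Runtime = 15 h/week × 5 weeks = 75 h
electric oven: 2.06 kW × 75 h = 154.5 kWh
halogen floor lamp: Runtime = 24 h × 13 = 312 h
halogen floor lamp: 0.31 kW × 312 h = 96.72 kWh
Total energy = 258.465 kWh
Cost = 258.465 × ₹4.4 = ₹1137.25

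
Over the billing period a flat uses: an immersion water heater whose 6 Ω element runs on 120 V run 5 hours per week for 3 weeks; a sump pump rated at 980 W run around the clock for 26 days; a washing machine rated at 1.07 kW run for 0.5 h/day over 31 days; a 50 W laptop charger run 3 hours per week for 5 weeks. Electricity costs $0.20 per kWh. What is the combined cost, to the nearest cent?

immersion water heater: Power = V²/R = 120²/6 = 2400 W = 2.4 kW
immersion water heater: Runtime = 5 h/week × 3 weeks = 15 h
immersion water heater: 2.4 kW × 15 h = 36 kWh
sump pump: Runtime = 24 h × 26 = 624 h
sump pump: 0.98 kW × 624 h = 611.52 kWh
washing machine: Runtime = 0.5 h/day × 31 days = 15.5 h
washing machine: 1.07 kW × 15.5 h = 16.585 kWh
laptop charger: Runtime = 3 h/week × 5 weeks = 15 h
laptop charger: 0.05 kW × 15 h = 0.75 kWh
Total energy = 664.855 kWh
Cost = 664.855 × $0.20 = $132.97

$132.97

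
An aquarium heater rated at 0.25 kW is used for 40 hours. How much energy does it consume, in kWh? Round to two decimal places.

10.00 kWh

Energy = 0.25 kW × 40 h = 10 kWh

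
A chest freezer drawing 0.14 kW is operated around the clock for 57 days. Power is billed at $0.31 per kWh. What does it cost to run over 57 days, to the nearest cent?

$59.37

Runtime = 24 h × 57 = 1368 h
Energy = 0.14 kW × 1368 h = 191.52 kWh
Cost = 191.52 kWh × $0.31/kWh = $59.37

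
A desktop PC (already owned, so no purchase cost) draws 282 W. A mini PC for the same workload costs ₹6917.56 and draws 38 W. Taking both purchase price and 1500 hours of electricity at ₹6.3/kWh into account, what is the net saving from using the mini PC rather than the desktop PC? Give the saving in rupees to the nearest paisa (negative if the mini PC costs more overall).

desktop PC: ₹0.00 + (282/1000) kW × 1500 h × ₹6.3 = ₹0.00 + ₹2664.9 = ₹2664.9
mini PC: ₹6917.56 + (38/1000) kW × 1500 h × ₹6.3 = ₹6917.56 + ₹359.1 = ₹7276.66
Saving = ₹2664.9 − ₹7276.66 = −₹4611.76

-₹4611.76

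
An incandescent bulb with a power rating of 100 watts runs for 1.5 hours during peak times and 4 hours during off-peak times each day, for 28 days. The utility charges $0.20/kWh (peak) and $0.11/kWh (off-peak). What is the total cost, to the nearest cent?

Peak energy = 0.1 kW × 1.5 h × 28 = 4.2 kWh
Off-peak energy = 0.1 kW × 4 h × 28 = 11.2 kWh
Cost = 4.2 × $0.20 + 11.2 × $0.11 = $0.84 + $1.232 = $2.07

$2.07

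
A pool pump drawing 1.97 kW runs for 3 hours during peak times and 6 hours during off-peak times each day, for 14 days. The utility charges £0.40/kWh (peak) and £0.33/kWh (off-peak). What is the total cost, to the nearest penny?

£87.70

Peak energy = 1.97 kW × 3 h × 14 = 82.74 kWh
Off-peak energy = 1.97 kW × 6 h × 14 = 165.48 kWh
Cost = 82.74 × £0.40 + 165.48 × £0.33 = £33.096 + £54.6084 = £87.70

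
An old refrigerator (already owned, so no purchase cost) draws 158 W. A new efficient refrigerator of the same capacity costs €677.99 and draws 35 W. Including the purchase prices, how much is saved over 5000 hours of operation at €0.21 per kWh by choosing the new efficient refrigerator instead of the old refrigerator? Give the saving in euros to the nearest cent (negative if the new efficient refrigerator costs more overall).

old refrigerator: €0.00 + (158/1000) kW × 5000 h × €0.21 = €0.00 + €165.9 = €165.9
new efficient refrigerator: €677.99 + (35/1000) kW × 5000 h × €0.21 = €677.99 + €36.75 = €714.74
Saving = €165.9 − €714.74 = −€548.84

-€548.84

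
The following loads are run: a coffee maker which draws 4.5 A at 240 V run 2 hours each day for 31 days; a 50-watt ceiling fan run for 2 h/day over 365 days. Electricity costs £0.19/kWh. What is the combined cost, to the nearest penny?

£19.66

coffee maker: Power = 4.5 A × 240 V = 1080 W = 1.08 kW
coffee maker: Runtime = 2 h/day × 31 days = 62 h
coffee maker: 1.08 kW × 62 h = 66.96 kWh
ceiling fan: Runtime = 2 h/day × 365 days = 730 h
ceiling fan: 0.05 kW × 730 h = 36.5 kWh
Total energy = 103.46 kWh
Cost = 103.46 × £0.19 = £19.66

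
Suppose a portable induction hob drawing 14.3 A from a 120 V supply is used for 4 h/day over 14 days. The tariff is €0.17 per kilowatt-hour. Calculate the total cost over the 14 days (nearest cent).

Power = 14.3 A × 120 V = 1716 W = 1.716 kW
Runtime = 4 h/day × 14 days = 56 h
Energy = 1.716 kW × 56 h = 96.096 kWh
Cost = 96.096 kWh × €0.17/kWh = €16.34

€16.34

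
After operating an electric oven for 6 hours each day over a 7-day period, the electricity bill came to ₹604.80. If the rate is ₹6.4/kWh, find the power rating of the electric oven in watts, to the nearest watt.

Energy = ₹604.80 ÷ ₹6.4/kWh = 94.5 kWh
Runtime = 6 h/day × 7 days = 42 h
Power = 94.5 kWh ÷ 42 h = 2.25 kW = 2250 W

2250 W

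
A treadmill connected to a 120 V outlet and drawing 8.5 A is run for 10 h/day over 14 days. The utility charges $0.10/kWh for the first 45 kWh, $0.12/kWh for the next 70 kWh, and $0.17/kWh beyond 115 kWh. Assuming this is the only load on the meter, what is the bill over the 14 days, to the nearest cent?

Power = 8.5 A × 120 V = 1020 W = 1.02 kW
Runtime = 10 h/day × 14 days = 140 h
Energy = 1.02 kW × 140 h = 142.8 kWh
Tier 1 (0–45 kWh): 45 × $0.10 = $4.5
Tier 2 (45–115 kWh): 70 × $0.12 = $8.4
Above 115 kWh: 27.8 × $0.17 = $4.726
Bill = $17.63

$17.63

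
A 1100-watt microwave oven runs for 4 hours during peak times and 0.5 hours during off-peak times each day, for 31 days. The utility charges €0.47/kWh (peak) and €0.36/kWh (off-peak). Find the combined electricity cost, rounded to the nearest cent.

€70.25

Peak energy = 1.1 kW × 4 h × 31 = 136.4 kWh
Off-peak energy = 1.1 kW × 0.5 h × 31 = 17.05 kWh
Cost = 136.4 × €0.47 + 17.05 × €0.36 = €64.108 + €6.138 = €70.25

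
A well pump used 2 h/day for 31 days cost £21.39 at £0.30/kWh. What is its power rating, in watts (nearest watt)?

Energy = £21.39 ÷ £0.30/kWh = 71.3 kWh
Runtime = 2 h/day × 31 days = 62 h
Power = 71.3 kWh ÷ 62 h = 1.15 kW = 1150 W

1150 W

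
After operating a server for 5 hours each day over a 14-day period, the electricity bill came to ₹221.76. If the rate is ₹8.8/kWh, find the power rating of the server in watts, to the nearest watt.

360 W

Energy = ₹221.76 ÷ ₹8.8/kWh = 25.2 kWh
Runtime = 5 h/day × 14 days = 70 h
Power = 25.2 kWh ÷ 70 h = 0.36 kW = 360 W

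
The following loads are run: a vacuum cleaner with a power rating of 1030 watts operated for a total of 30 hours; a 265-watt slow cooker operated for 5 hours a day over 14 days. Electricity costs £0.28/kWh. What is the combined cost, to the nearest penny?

vacuum cleaner: 1.03 kW × 30 h = 30.9 kWh
slow cooker: Runtime = 5 h/day × 14 days = 70 h
slow cooker: 0.265 kW × 70 h = 18.55 kWh
Total energy = 49.45 kWh
Cost = 49.45 × £0.28 = £13.85

£13.85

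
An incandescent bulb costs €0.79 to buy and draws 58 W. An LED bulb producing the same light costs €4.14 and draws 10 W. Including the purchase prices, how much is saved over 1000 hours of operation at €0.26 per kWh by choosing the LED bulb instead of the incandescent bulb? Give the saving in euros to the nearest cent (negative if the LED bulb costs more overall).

€9.13

incandescent bulb: €0.79 + (58/1000) kW × 1000 h × €0.26 = €0.79 + €15.08 = €15.87
LED bulb: €4.14 + (10/1000) kW × 1000 h × €0.26 = €4.14 + €2.6 = €6.74
Saving = €15.87 − €6.74 = €9.13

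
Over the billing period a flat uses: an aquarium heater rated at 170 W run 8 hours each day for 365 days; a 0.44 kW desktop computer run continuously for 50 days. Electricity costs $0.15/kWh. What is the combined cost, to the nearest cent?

aquarium heater: Runtime = 8 h/day × 365 days = 2920 h
aquarium heater: 0.17 kW × 2920 h = 496.4 kWh
desktop computer: Runtime = 24 h × 50 = 1200 h
desktop computer: 0.44 kW × 1200 h = 528 kWh
Total energy = 1024.4 kWh
Cost = 1024.4 × $0.15 = $153.66

$153.66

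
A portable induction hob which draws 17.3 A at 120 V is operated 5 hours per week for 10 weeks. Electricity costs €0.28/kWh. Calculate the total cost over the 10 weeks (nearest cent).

Power = 17.3 A × 120 V = 2076 W = 2.076 kW
Runtime = 5 h/week × 10 weeks = 50 h
Energy = 2.076 kW × 50 h = 103.8 kWh
Cost = 103.8 kWh × €0.28/kWh = €29.06

€29.06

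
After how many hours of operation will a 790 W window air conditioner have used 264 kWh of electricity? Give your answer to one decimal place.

Hours = 264 kWh ÷ 0.79 kW = 334.2 h

334.2 h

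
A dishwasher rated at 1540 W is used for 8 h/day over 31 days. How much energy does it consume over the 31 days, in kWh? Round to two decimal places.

Runtime = 8 h/day × 31 days = 248 h
Energy = 1.54 kW × 248 h = 381.92 kWh

381.92 kWh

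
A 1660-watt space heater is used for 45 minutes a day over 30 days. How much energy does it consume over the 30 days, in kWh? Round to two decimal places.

Runtime = 45 min × 30 = 1350 min = 22.5 h
Energy = 1.66 kW × 22.5 h = 37.35 kWh

37.35 kWh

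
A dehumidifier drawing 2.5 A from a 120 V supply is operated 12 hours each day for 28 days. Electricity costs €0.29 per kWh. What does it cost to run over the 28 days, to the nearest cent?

Power = 2.5 A × 120 V = 300 W = 0.3 kW
Runtime = 12 h/day × 28 days = 336 h
Energy = 0.3 kW × 336 h = 100.8 kWh
Cost = 100.8 kWh × €0.29/kWh = €29.23

€29.23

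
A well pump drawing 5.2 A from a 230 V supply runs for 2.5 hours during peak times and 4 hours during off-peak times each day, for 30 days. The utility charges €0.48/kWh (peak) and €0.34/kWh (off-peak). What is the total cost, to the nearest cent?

Power = 5.2 A × 230 V = 1196 W = 1.196 kW
Peak energy = 1.196 kW × 2.5 h × 30 = 89.7 kWh
Off-peak energy = 1.196 kW × 4 h × 30 = 143.52 kWh
Cost = 89.7 × €0.48 + 143.52 × €0.34 = €43.056 + €48.7968 = €91.85

€91.85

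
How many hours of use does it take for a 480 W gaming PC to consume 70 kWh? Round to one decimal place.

Hours = 70 kWh ÷ 0.48 kW = 145.8 h

145.8 h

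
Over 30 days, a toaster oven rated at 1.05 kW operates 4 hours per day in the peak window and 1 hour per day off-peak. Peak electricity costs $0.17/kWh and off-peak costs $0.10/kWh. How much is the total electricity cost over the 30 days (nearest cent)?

Peak energy = 1.05 kW × 4 h × 30 = 126 kWh
Off-peak energy = 1.05 kW × 1 h × 30 = 31.5 kWh
Cost = 126 × $0.17 + 31.5 × $0.10 = $21.42 + $3.15 = $24.57

$24.57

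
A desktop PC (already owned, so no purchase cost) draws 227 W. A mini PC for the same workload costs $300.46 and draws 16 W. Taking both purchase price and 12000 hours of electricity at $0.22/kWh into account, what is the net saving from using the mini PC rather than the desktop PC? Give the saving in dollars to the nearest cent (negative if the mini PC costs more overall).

$256.58

desktop PC: $0.00 + (227/1000) kW × 12000 h × $0.22 = $0.00 + $599.28 = $599.28
mini PC: $300.46 + (16/1000) kW × 12000 h × $0.22 = $300.46 + $42.24 = $342.7
Saving = $599.28 − $342.7 = $256.58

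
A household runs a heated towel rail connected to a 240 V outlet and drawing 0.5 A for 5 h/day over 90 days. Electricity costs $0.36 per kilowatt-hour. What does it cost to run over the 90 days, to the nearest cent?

Power = 0.5 A × 240 V = 120 W = 0.12 kW
Runtime = 5 h/day × 90 days = 450 h
Energy = 0.12 kW × 450 h = 54 kWh
Cost = 54 kWh × $0.36/kWh = $19.44

$19.44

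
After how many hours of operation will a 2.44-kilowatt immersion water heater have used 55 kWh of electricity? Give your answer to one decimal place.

Hours = 55 kWh ÷ 2.44 kW = 22.5 h

22.5 h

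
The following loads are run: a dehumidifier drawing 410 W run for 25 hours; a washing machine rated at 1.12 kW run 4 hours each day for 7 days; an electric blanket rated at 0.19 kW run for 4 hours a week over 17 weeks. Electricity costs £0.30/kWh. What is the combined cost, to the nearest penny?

£16.36

dehumidifier: 0.41 kW × 25 h = 10.25 kWh
washing machine: Runtime = 4 h/day × 7 days = 28 h
washing machine: 1.12 kW × 28 h = 31.36 kWh
electric blanket: Runtime = 4 h/week × 17 weeks = 68 h
electric blanket: 0.19 kW × 68 h = 12.92 kWh
Total energy = 54.53 kWh
Cost = 54.53 × £0.30 = £16.36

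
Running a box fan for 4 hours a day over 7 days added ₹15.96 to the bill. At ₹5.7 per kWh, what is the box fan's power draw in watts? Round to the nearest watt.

Energy = ₹15.96 ÷ ₹5.7/kWh = 2.8 kWh
Runtime = 4 h/day × 7 days = 28 h
Power = 2.8 kWh ÷ 28 h = 0.1 kW = 100 W

100 W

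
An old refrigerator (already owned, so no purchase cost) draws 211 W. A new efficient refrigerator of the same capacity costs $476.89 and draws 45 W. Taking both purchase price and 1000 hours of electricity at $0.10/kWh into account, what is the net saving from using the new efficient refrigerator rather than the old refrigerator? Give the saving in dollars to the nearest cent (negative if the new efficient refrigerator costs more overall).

-$460.29

old refrigerator: $0.00 + (211/1000) kW × 1000 h × $0.10 = $0.00 + $21.1 = $21.1
new efficient refrigerator: $476.89 + (45/1000) kW × 1000 h × $0.10 = $476.89 + $4.5 = $481.39
Saving = $21.1 − $481.39 = −$460.29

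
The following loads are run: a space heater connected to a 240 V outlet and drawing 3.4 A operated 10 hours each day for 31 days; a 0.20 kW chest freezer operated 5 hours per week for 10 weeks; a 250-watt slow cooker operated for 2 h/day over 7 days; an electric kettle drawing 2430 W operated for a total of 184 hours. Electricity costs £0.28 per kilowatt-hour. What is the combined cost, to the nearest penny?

£199.80

space heater: Power = 3.4 A × 240 V = 816 W = 0.816 kW
space heater: Runtime = 10 h/day × 31 days = 310 h
space heater: 0.816 kW × 310 h = 252.96 kWh
chest freezer: Runtime = 5 h/week × 10 weeks = 50 h
chest freezer: 0.2 kW × 50 h = 10 kWh
slow cooker: Runtime = 2 h/day × 7 days = 14 h
slow cooker: 0.25 kW × 14 h = 3.5 kWh
electric kettle: 2.43 kW × 184 h = 447.12 kWh
Total energy = 713.58 kWh
Cost = 713.58 × £0.28 = £199.80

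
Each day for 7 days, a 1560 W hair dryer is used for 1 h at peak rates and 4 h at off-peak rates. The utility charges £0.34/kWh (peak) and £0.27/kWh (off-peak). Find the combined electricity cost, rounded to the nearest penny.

£15.51

Peak energy = 1.56 kW × 1 h × 7 = 10.92 kWh
Off-peak energy = 1.56 kW × 4 h × 7 = 43.68 kWh
Cost = 10.92 × £0.34 + 43.68 × £0.27 = £3.7128 + £11.7936 = £15.51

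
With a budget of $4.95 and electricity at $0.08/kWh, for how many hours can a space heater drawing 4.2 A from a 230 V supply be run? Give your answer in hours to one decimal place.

64.1 h

Power = 4.2 A × 230 V = 966 W = 0.966 kW
Energy available = $4.95 ÷ $0.08/kWh = 61.875 kWh
Hours = 61.875 kWh ÷ 0.966 kW = 64.1 h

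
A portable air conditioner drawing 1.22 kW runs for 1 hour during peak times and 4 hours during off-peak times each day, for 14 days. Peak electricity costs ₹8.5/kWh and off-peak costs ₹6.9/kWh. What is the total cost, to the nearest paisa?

₹616.59

Peak energy = 1.22 kW × 1 h × 14 = 17.08 kWh
Off-peak energy = 1.22 kW × 4 h × 14 = 68.32 kWh
Cost = 17.08 × ₹8.5 + 68.32 × ₹6.9 = ₹145.18 + ₹471.408 = ₹616.59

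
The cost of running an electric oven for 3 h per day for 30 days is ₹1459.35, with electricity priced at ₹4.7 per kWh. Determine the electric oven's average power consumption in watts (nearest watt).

Energy = ₹1459.35 ÷ ₹4.7/kWh = 310.5 kWh
Runtime = 3 h/day × 30 days = 90 h
Power = 310.5 kWh ÷ 90 h = 3.45 kW = 3450 W

3450 W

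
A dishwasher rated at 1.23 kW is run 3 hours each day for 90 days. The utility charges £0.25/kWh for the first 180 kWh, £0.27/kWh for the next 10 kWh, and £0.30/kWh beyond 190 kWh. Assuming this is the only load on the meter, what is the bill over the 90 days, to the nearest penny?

Runtime = 3 h/day × 90 days = 270 h
Energy = 1.23 kW × 270 h = 332.1 kWh
Tier 1 (0–180 kWh): 180 × £0.25 = £45
Tier 2 (180–190 kWh): 10 × £0.27 = £2.7
Above 190 kWh: 142.1 × £0.30 = £42.63
Bill = £90.33

£90.33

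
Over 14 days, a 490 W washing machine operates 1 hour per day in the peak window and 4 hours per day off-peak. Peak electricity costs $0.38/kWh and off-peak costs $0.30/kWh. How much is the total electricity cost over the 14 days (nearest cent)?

$10.84

Peak energy = 0.49 kW × 1 h × 14 = 6.86 kWh
Off-peak energy = 0.49 kW × 4 h × 14 = 27.44 kWh
Cost = 6.86 × $0.38 + 27.44 × $0.30 = $2.6068 + $8.232 = $10.84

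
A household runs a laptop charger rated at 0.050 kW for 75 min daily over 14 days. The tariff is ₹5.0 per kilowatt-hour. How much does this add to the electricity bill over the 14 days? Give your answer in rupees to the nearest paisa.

₹4.38

Runtime = 75 min × 14 = 1050 min = 17.5 h
Energy = 0.05 kW × 17.5 h = 0.875 kWh
Cost = 0.875 kWh × ₹5.0/kWh = ₹4.38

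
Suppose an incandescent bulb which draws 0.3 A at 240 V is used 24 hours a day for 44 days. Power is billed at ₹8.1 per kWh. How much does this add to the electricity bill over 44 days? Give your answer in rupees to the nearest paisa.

Power = 0.3 A × 240 V = 72 W = 0.072 kW
Runtime = 24 h × 44 = 1056 h
Energy = 0.072 kW × 1056 h = 76.032 kWh
Cost = 76.032 kWh × ₹8.1/kWh = ₹615.86

₹615.86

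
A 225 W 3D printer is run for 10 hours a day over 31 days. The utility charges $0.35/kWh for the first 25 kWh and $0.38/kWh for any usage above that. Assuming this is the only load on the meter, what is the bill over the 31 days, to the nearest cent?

Runtime = 10 h/day × 31 days = 310 h
Energy = 0.225 kW × 310 h = 69.75 kWh
Tier 1 (0–25 kWh): 25 × $0.35 = $8.75
Above 25 kWh: 44.75 × $0.38 = $17.005
Bill = $25.76

$25.76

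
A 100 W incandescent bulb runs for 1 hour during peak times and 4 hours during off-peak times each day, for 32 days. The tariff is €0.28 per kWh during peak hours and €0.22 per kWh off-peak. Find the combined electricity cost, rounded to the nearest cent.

€3.71

Peak energy = 0.1 kW × 1 h × 32 = 3.2 kWh
Off-peak energy = 0.1 kW × 4 h × 32 = 12.8 kWh
Cost = 3.2 × €0.28 + 12.8 × €0.22 = €0.896 + €2.816 = €3.71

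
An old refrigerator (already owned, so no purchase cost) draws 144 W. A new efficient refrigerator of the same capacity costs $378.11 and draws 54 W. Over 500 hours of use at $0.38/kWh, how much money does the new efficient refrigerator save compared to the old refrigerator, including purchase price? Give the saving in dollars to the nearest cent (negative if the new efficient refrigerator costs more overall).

old refrigerator: $0.00 + (144/1000) kW × 500 h × $0.38 = $0.00 + $27.36 = $27.36
new efficient refrigerator: $378.11 + (54/1000) kW × 500 h × $0.38 = $378.11 + $10.26 = $388.37
Saving = $27.36 − $388.37 = −$361.01

-$361.01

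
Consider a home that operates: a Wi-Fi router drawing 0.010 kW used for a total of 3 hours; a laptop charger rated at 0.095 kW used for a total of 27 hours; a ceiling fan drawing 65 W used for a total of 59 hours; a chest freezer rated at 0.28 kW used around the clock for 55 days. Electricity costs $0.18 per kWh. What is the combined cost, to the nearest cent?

$67.69

Wi-Fi router: 0.01 kW × 3 h = 0.03 kWh
laptop charger: 0.095 kW × 27 h = 2.565 kWh
ceiling fan: 0.065 kW × 59 h = 3.835 kWh
chest freezer: Runtime = 24 h × 55 = 1320 h
chest freezer: 0.28 kW × 1320 h = 369.6 kWh
Total energy = 376.03 kWh
Cost = 376.03 × $0.18 = $67.69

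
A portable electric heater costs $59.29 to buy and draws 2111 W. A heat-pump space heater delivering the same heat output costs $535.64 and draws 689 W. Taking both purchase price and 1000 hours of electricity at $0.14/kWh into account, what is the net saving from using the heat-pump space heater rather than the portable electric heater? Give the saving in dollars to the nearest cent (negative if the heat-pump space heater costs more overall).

-$277.27

portable electric heater: $59.29 + (2111/1000) kW × 1000 h × $0.14 = $59.29 + $295.54 = $354.83
heat-pump space heater: $535.64 + (689/1000) kW × 1000 h × $0.14 = $535.64 + $96.46 = $632.1
Saving = $354.83 − $632.1 = −$277.27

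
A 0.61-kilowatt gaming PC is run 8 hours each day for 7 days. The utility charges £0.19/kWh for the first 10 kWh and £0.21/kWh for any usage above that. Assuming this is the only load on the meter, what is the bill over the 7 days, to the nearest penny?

Runtime = 8 h/day × 7 days = 56 h
Energy = 0.61 kW × 56 h = 34.16 kWh
Tier 1 (0–10 kWh): 10 × £0.19 = £1.9
Above 10 kWh: 24.16 × £0.21 = £5.0736
Bill = £6.97

£6.97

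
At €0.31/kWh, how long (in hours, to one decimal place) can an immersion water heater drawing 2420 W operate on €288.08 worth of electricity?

Energy available = €288.08 ÷ €0.31/kWh = 929.2903 kWh
Hours = 929.2903 kWh ÷ 2.42 kW = 384.0 h

384.0 h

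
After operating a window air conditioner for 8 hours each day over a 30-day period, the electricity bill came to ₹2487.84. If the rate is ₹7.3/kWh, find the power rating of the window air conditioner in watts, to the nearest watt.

1420 W

Energy = ₹2487.84 ÷ ₹7.3/kWh = 340.8 kWh
Runtime = 8 h/day × 30 days = 240 h
Power = 340.8 kWh ÷ 240 h = 1.42 kW = 1420 W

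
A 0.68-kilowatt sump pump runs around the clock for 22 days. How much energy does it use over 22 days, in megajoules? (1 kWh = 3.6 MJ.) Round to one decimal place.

1292.5 MJ

Runtime = 24 h × 22 = 528 h
Energy = 0.68 kW × 528 h = 359.04 kWh
= 359.04 × 3.6 MJ = 1292.5 MJ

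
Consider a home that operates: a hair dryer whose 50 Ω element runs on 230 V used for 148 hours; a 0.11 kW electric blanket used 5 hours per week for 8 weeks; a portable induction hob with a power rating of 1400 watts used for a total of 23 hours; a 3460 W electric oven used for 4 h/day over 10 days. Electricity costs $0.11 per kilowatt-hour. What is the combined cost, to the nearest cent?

hair dryer: Power = V²/R = 230²/50 = 1058 W = 1.058 kW
hair dryer: 1.058 kW × 148 h = 156.584 kWh
electric blanket: Runtime = 5 h/week × 8 weeks = 40 h
electric blanket: 0.11 kW × 40 h = 4.4 kWh
portable induction hob: 1.4 kW × 23 h = 32.2 kWh
electric oven: Runtime = 4 h/day × 10 days = 40 h
electric oven: 3.46 kW × 40 h = 138.4 kWh
Total energy = 331.584 kWh
Cost = 331.584 × $0.11 = $36.47

$36.47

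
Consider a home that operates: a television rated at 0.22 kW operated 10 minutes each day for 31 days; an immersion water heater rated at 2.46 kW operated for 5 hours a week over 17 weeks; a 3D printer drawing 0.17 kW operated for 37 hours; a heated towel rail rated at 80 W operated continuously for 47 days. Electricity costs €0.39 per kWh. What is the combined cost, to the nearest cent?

television: Runtime = 10 min × 31 = 310 min = 5.166666… h
television: 0.22 kW × 5.166666… h = 1.136666… kWh
immersion water heater: Runtime = 5 h/week × 17 weeks = 85 h
immersion water heater: 2.46 kW × 85 h = 209.1 kWh
3D printer: 0.17 kW × 37 h = 6.29 kWh
heated towel rail: Runtime = 24 h × 47 = 1128 h
heated towel rail: 0.08 kW × 1128 h = 90.24 kWh
Total energy = 306.766666… kWh
Cost = 306.766666… × €0.39 = €119.64

€119.64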